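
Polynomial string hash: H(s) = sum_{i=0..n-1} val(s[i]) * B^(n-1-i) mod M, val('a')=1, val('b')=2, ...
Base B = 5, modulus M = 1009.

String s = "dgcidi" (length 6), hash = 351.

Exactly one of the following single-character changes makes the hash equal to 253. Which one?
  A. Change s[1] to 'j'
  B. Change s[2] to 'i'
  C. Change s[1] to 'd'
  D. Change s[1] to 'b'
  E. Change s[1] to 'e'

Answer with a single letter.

Option A: s[1]='g'->'j', delta=(10-7)*5^4 mod 1009 = 866, hash=351+866 mod 1009 = 208
Option B: s[2]='c'->'i', delta=(9-3)*5^3 mod 1009 = 750, hash=351+750 mod 1009 = 92
Option C: s[1]='g'->'d', delta=(4-7)*5^4 mod 1009 = 143, hash=351+143 mod 1009 = 494
Option D: s[1]='g'->'b', delta=(2-7)*5^4 mod 1009 = 911, hash=351+911 mod 1009 = 253 <-- target
Option E: s[1]='g'->'e', delta=(5-7)*5^4 mod 1009 = 768, hash=351+768 mod 1009 = 110

Answer: D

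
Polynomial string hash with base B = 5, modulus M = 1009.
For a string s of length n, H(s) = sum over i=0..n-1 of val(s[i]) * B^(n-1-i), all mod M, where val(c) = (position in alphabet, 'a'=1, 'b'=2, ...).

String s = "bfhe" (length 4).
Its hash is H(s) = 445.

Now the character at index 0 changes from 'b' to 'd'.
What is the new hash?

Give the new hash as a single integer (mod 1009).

val('b') = 2, val('d') = 4
Position k = 0, exponent = n-1-k = 3
B^3 mod M = 5^3 mod 1009 = 125
Delta = (4 - 2) * 125 mod 1009 = 250
New hash = (445 + 250) mod 1009 = 695

Answer: 695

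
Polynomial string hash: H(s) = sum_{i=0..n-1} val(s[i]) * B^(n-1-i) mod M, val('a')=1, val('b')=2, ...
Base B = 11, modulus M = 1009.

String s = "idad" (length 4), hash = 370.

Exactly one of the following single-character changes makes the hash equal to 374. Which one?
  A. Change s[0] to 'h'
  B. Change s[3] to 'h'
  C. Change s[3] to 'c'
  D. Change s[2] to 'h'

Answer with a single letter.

Option A: s[0]='i'->'h', delta=(8-9)*11^3 mod 1009 = 687, hash=370+687 mod 1009 = 48
Option B: s[3]='d'->'h', delta=(8-4)*11^0 mod 1009 = 4, hash=370+4 mod 1009 = 374 <-- target
Option C: s[3]='d'->'c', delta=(3-4)*11^0 mod 1009 = 1008, hash=370+1008 mod 1009 = 369
Option D: s[2]='a'->'h', delta=(8-1)*11^1 mod 1009 = 77, hash=370+77 mod 1009 = 447

Answer: B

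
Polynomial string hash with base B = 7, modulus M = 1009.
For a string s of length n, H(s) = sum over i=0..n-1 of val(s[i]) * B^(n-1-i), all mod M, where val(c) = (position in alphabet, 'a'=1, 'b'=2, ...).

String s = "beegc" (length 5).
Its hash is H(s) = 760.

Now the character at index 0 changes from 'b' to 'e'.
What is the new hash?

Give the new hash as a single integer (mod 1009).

Answer: 900

Derivation:
val('b') = 2, val('e') = 5
Position k = 0, exponent = n-1-k = 4
B^4 mod M = 7^4 mod 1009 = 383
Delta = (5 - 2) * 383 mod 1009 = 140
New hash = (760 + 140) mod 1009 = 900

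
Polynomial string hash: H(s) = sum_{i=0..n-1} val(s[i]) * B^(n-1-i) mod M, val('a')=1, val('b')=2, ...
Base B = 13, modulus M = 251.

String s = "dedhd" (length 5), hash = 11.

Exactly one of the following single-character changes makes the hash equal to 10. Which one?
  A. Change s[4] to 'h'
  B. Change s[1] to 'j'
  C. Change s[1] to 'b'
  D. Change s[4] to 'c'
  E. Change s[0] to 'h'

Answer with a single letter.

Answer: D

Derivation:
Option A: s[4]='d'->'h', delta=(8-4)*13^0 mod 251 = 4, hash=11+4 mod 251 = 15
Option B: s[1]='e'->'j', delta=(10-5)*13^3 mod 251 = 192, hash=11+192 mod 251 = 203
Option C: s[1]='e'->'b', delta=(2-5)*13^3 mod 251 = 186, hash=11+186 mod 251 = 197
Option D: s[4]='d'->'c', delta=(3-4)*13^0 mod 251 = 250, hash=11+250 mod 251 = 10 <-- target
Option E: s[0]='d'->'h', delta=(8-4)*13^4 mod 251 = 39, hash=11+39 mod 251 = 50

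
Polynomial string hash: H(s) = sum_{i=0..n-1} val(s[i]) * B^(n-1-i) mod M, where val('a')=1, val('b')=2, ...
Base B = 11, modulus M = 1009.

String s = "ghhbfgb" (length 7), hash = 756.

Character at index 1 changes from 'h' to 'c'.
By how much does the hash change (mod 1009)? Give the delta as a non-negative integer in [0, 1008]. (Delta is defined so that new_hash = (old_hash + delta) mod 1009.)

Delta formula: (val(new) - val(old)) * B^(n-1-k) mod M
  val('c') - val('h') = 3 - 8 = -5
  B^(n-1-k) = 11^5 mod 1009 = 620
  Delta = -5 * 620 mod 1009 = 936

Answer: 936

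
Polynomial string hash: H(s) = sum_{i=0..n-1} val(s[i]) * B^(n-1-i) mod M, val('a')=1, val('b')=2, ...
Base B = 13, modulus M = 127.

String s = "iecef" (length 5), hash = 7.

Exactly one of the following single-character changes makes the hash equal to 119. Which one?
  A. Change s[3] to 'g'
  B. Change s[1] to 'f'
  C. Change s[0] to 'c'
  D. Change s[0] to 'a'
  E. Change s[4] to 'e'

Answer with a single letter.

Option A: s[3]='e'->'g', delta=(7-5)*13^1 mod 127 = 26, hash=7+26 mod 127 = 33
Option B: s[1]='e'->'f', delta=(6-5)*13^3 mod 127 = 38, hash=7+38 mod 127 = 45
Option C: s[0]='i'->'c', delta=(3-9)*13^4 mod 127 = 84, hash=7+84 mod 127 = 91
Option D: s[0]='i'->'a', delta=(1-9)*13^4 mod 127 = 112, hash=7+112 mod 127 = 119 <-- target
Option E: s[4]='f'->'e', delta=(5-6)*13^0 mod 127 = 126, hash=7+126 mod 127 = 6

Answer: D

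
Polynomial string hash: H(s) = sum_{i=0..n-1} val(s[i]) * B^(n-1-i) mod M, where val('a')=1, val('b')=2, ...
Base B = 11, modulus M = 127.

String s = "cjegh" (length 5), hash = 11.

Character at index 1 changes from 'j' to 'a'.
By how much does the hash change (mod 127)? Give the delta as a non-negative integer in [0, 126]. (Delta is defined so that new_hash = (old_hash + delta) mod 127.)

Answer: 86

Derivation:
Delta formula: (val(new) - val(old)) * B^(n-1-k) mod M
  val('a') - val('j') = 1 - 10 = -9
  B^(n-1-k) = 11^3 mod 127 = 61
  Delta = -9 * 61 mod 127 = 86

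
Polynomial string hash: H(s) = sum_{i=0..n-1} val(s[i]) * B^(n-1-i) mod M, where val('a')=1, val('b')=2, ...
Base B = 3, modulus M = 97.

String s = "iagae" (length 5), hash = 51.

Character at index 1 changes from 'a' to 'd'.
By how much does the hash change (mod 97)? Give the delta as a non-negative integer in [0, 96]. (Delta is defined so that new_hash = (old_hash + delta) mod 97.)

Delta formula: (val(new) - val(old)) * B^(n-1-k) mod M
  val('d') - val('a') = 4 - 1 = 3
  B^(n-1-k) = 3^3 mod 97 = 27
  Delta = 3 * 27 mod 97 = 81

Answer: 81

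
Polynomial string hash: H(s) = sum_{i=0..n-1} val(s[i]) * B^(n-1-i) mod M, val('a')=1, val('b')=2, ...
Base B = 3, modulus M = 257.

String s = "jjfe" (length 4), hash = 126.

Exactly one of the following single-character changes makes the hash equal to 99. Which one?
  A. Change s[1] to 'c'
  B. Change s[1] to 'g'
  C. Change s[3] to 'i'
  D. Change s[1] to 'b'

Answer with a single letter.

Option A: s[1]='j'->'c', delta=(3-10)*3^2 mod 257 = 194, hash=126+194 mod 257 = 63
Option B: s[1]='j'->'g', delta=(7-10)*3^2 mod 257 = 230, hash=126+230 mod 257 = 99 <-- target
Option C: s[3]='e'->'i', delta=(9-5)*3^0 mod 257 = 4, hash=126+4 mod 257 = 130
Option D: s[1]='j'->'b', delta=(2-10)*3^2 mod 257 = 185, hash=126+185 mod 257 = 54

Answer: B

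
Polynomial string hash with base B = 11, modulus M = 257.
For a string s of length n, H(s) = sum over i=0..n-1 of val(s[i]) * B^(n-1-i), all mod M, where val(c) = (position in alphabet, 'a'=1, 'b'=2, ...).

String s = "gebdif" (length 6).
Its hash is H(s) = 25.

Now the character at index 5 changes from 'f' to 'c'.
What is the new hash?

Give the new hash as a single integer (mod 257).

Answer: 22

Derivation:
val('f') = 6, val('c') = 3
Position k = 5, exponent = n-1-k = 0
B^0 mod M = 11^0 mod 257 = 1
Delta = (3 - 6) * 1 mod 257 = 254
New hash = (25 + 254) mod 257 = 22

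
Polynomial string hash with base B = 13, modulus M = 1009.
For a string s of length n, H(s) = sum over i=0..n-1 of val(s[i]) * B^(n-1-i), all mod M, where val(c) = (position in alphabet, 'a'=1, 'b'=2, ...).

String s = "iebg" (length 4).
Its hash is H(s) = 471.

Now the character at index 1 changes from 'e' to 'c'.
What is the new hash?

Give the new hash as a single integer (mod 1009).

val('e') = 5, val('c') = 3
Position k = 1, exponent = n-1-k = 2
B^2 mod M = 13^2 mod 1009 = 169
Delta = (3 - 5) * 169 mod 1009 = 671
New hash = (471 + 671) mod 1009 = 133

Answer: 133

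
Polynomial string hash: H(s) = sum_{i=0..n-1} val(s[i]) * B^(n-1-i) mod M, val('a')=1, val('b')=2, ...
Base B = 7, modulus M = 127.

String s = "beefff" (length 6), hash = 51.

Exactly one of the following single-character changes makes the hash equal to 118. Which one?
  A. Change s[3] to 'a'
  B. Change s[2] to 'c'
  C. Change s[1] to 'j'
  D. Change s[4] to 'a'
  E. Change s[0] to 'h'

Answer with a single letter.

Answer: C

Derivation:
Option A: s[3]='f'->'a', delta=(1-6)*7^2 mod 127 = 9, hash=51+9 mod 127 = 60
Option B: s[2]='e'->'c', delta=(3-5)*7^3 mod 127 = 76, hash=51+76 mod 127 = 0
Option C: s[1]='e'->'j', delta=(10-5)*7^4 mod 127 = 67, hash=51+67 mod 127 = 118 <-- target
Option D: s[4]='f'->'a', delta=(1-6)*7^1 mod 127 = 92, hash=51+92 mod 127 = 16
Option E: s[0]='b'->'h', delta=(8-2)*7^5 mod 127 = 4, hash=51+4 mod 127 = 55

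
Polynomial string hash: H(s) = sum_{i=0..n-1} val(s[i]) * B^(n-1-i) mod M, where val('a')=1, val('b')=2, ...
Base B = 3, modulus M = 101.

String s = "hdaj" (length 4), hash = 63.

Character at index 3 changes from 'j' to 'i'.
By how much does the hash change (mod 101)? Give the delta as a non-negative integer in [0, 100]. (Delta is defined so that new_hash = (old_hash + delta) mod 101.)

Answer: 100

Derivation:
Delta formula: (val(new) - val(old)) * B^(n-1-k) mod M
  val('i') - val('j') = 9 - 10 = -1
  B^(n-1-k) = 3^0 mod 101 = 1
  Delta = -1 * 1 mod 101 = 100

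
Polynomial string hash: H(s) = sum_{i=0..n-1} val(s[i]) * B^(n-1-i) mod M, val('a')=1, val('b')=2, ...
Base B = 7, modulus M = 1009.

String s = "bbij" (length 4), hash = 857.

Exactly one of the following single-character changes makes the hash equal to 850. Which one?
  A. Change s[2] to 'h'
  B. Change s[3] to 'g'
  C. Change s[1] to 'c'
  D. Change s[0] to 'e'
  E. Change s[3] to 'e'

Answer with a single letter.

Option A: s[2]='i'->'h', delta=(8-9)*7^1 mod 1009 = 1002, hash=857+1002 mod 1009 = 850 <-- target
Option B: s[3]='j'->'g', delta=(7-10)*7^0 mod 1009 = 1006, hash=857+1006 mod 1009 = 854
Option C: s[1]='b'->'c', delta=(3-2)*7^2 mod 1009 = 49, hash=857+49 mod 1009 = 906
Option D: s[0]='b'->'e', delta=(5-2)*7^3 mod 1009 = 20, hash=857+20 mod 1009 = 877
Option E: s[3]='j'->'e', delta=(5-10)*7^0 mod 1009 = 1004, hash=857+1004 mod 1009 = 852

Answer: A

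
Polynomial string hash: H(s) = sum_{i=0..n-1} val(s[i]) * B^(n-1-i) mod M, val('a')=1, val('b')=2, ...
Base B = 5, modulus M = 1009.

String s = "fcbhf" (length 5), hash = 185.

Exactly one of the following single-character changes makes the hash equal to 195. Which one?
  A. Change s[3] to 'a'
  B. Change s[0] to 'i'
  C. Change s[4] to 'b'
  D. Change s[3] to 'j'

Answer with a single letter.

Option A: s[3]='h'->'a', delta=(1-8)*5^1 mod 1009 = 974, hash=185+974 mod 1009 = 150
Option B: s[0]='f'->'i', delta=(9-6)*5^4 mod 1009 = 866, hash=185+866 mod 1009 = 42
Option C: s[4]='f'->'b', delta=(2-6)*5^0 mod 1009 = 1005, hash=185+1005 mod 1009 = 181
Option D: s[3]='h'->'j', delta=(10-8)*5^1 mod 1009 = 10, hash=185+10 mod 1009 = 195 <-- target

Answer: D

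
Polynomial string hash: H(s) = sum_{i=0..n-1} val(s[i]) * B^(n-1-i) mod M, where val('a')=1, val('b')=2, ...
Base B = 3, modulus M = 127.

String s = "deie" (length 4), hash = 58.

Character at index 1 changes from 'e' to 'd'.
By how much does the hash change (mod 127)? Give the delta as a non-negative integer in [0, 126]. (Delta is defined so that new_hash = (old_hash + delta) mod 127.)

Delta formula: (val(new) - val(old)) * B^(n-1-k) mod M
  val('d') - val('e') = 4 - 5 = -1
  B^(n-1-k) = 3^2 mod 127 = 9
  Delta = -1 * 9 mod 127 = 118

Answer: 118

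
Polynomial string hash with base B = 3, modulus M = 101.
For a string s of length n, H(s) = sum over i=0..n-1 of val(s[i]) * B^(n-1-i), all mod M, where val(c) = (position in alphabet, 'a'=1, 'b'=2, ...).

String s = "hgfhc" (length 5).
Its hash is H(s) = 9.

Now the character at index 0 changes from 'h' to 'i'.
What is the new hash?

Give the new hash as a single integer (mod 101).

Answer: 90

Derivation:
val('h') = 8, val('i') = 9
Position k = 0, exponent = n-1-k = 4
B^4 mod M = 3^4 mod 101 = 81
Delta = (9 - 8) * 81 mod 101 = 81
New hash = (9 + 81) mod 101 = 90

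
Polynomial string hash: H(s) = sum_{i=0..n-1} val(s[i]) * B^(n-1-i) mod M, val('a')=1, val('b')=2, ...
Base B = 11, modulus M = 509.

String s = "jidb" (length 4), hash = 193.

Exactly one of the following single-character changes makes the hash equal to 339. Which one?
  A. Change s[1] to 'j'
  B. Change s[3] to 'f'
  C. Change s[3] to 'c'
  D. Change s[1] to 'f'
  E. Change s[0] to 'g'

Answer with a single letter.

Option A: s[1]='i'->'j', delta=(10-9)*11^2 mod 509 = 121, hash=193+121 mod 509 = 314
Option B: s[3]='b'->'f', delta=(6-2)*11^0 mod 509 = 4, hash=193+4 mod 509 = 197
Option C: s[3]='b'->'c', delta=(3-2)*11^0 mod 509 = 1, hash=193+1 mod 509 = 194
Option D: s[1]='i'->'f', delta=(6-9)*11^2 mod 509 = 146, hash=193+146 mod 509 = 339 <-- target
Option E: s[0]='j'->'g', delta=(7-10)*11^3 mod 509 = 79, hash=193+79 mod 509 = 272

Answer: D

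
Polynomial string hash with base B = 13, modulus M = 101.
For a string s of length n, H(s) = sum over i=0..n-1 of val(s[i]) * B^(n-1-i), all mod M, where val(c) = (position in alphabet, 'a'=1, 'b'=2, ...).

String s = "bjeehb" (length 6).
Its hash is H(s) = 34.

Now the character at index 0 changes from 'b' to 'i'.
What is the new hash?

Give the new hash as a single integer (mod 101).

Answer: 52

Derivation:
val('b') = 2, val('i') = 9
Position k = 0, exponent = n-1-k = 5
B^5 mod M = 13^5 mod 101 = 17
Delta = (9 - 2) * 17 mod 101 = 18
New hash = (34 + 18) mod 101 = 52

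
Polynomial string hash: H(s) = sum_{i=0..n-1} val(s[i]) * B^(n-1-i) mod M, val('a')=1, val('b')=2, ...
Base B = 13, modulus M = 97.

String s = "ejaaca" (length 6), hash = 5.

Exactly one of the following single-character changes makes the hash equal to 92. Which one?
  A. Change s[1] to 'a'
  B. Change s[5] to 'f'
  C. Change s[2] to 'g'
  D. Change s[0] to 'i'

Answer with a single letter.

Option A: s[1]='j'->'a', delta=(1-10)*13^4 mod 97 = 1, hash=5+1 mod 97 = 6
Option B: s[5]='a'->'f', delta=(6-1)*13^0 mod 97 = 5, hash=5+5 mod 97 = 10
Option C: s[2]='a'->'g', delta=(7-1)*13^3 mod 97 = 87, hash=5+87 mod 97 = 92 <-- target
Option D: s[0]='e'->'i', delta=(9-5)*13^5 mod 97 = 5, hash=5+5 mod 97 = 10

Answer: C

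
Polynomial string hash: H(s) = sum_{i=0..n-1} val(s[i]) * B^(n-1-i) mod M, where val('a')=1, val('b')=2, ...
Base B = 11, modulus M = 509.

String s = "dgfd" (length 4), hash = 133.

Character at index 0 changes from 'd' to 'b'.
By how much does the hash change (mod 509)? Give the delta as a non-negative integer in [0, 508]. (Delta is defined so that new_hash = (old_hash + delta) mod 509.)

Answer: 392

Derivation:
Delta formula: (val(new) - val(old)) * B^(n-1-k) mod M
  val('b') - val('d') = 2 - 4 = -2
  B^(n-1-k) = 11^3 mod 509 = 313
  Delta = -2 * 313 mod 509 = 392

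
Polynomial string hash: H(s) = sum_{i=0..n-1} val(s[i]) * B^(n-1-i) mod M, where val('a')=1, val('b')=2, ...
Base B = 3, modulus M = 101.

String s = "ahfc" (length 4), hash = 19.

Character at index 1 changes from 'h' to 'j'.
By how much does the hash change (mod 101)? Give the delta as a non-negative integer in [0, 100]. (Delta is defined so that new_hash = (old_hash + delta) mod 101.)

Delta formula: (val(new) - val(old)) * B^(n-1-k) mod M
  val('j') - val('h') = 10 - 8 = 2
  B^(n-1-k) = 3^2 mod 101 = 9
  Delta = 2 * 9 mod 101 = 18

Answer: 18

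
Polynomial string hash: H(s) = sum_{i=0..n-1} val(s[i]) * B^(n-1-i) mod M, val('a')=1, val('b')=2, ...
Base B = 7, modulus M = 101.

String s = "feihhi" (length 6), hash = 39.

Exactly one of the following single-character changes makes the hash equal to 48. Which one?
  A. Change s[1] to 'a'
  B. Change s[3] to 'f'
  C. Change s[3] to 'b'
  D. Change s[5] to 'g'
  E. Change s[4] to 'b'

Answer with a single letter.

Option A: s[1]='e'->'a', delta=(1-5)*7^4 mod 101 = 92, hash=39+92 mod 101 = 30
Option B: s[3]='h'->'f', delta=(6-8)*7^2 mod 101 = 3, hash=39+3 mod 101 = 42
Option C: s[3]='h'->'b', delta=(2-8)*7^2 mod 101 = 9, hash=39+9 mod 101 = 48 <-- target
Option D: s[5]='i'->'g', delta=(7-9)*7^0 mod 101 = 99, hash=39+99 mod 101 = 37
Option E: s[4]='h'->'b', delta=(2-8)*7^1 mod 101 = 59, hash=39+59 mod 101 = 98

Answer: C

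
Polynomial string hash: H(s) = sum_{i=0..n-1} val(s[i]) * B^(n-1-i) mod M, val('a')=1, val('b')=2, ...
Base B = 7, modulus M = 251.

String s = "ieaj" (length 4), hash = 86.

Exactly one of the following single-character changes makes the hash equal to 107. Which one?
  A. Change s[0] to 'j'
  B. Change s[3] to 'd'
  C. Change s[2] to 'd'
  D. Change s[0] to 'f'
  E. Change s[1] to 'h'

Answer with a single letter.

Answer: C

Derivation:
Option A: s[0]='i'->'j', delta=(10-9)*7^3 mod 251 = 92, hash=86+92 mod 251 = 178
Option B: s[3]='j'->'d', delta=(4-10)*7^0 mod 251 = 245, hash=86+245 mod 251 = 80
Option C: s[2]='a'->'d', delta=(4-1)*7^1 mod 251 = 21, hash=86+21 mod 251 = 107 <-- target
Option D: s[0]='i'->'f', delta=(6-9)*7^3 mod 251 = 226, hash=86+226 mod 251 = 61
Option E: s[1]='e'->'h', delta=(8-5)*7^2 mod 251 = 147, hash=86+147 mod 251 = 233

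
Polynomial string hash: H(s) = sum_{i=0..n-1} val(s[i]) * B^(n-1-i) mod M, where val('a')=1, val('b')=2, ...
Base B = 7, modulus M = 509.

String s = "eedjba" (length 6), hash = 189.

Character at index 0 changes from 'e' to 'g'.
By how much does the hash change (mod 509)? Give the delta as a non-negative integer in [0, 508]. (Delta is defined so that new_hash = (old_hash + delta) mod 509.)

Answer: 20

Derivation:
Delta formula: (val(new) - val(old)) * B^(n-1-k) mod M
  val('g') - val('e') = 7 - 5 = 2
  B^(n-1-k) = 7^5 mod 509 = 10
  Delta = 2 * 10 mod 509 = 20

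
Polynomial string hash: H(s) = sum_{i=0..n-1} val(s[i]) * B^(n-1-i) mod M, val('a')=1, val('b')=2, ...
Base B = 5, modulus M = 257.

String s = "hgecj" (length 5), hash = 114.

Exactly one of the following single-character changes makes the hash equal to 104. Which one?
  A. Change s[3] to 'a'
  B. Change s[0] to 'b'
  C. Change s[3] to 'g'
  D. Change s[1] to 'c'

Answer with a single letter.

Option A: s[3]='c'->'a', delta=(1-3)*5^1 mod 257 = 247, hash=114+247 mod 257 = 104 <-- target
Option B: s[0]='h'->'b', delta=(2-8)*5^4 mod 257 = 105, hash=114+105 mod 257 = 219
Option C: s[3]='c'->'g', delta=(7-3)*5^1 mod 257 = 20, hash=114+20 mod 257 = 134
Option D: s[1]='g'->'c', delta=(3-7)*5^3 mod 257 = 14, hash=114+14 mod 257 = 128

Answer: A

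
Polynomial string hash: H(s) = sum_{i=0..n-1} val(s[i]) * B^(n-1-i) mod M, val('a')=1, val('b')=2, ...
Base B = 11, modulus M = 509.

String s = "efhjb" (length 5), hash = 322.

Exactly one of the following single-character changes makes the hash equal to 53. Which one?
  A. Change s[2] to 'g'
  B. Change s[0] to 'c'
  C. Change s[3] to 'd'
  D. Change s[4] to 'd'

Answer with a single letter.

Option A: s[2]='h'->'g', delta=(7-8)*11^2 mod 509 = 388, hash=322+388 mod 509 = 201
Option B: s[0]='e'->'c', delta=(3-5)*11^4 mod 509 = 240, hash=322+240 mod 509 = 53 <-- target
Option C: s[3]='j'->'d', delta=(4-10)*11^1 mod 509 = 443, hash=322+443 mod 509 = 256
Option D: s[4]='b'->'d', delta=(4-2)*11^0 mod 509 = 2, hash=322+2 mod 509 = 324

Answer: B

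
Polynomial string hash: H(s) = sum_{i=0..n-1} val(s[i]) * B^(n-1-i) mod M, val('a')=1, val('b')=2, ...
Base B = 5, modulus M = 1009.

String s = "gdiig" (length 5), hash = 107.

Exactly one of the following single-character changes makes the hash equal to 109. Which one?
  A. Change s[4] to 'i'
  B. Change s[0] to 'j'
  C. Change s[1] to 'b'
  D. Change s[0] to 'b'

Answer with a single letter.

Answer: A

Derivation:
Option A: s[4]='g'->'i', delta=(9-7)*5^0 mod 1009 = 2, hash=107+2 mod 1009 = 109 <-- target
Option B: s[0]='g'->'j', delta=(10-7)*5^4 mod 1009 = 866, hash=107+866 mod 1009 = 973
Option C: s[1]='d'->'b', delta=(2-4)*5^3 mod 1009 = 759, hash=107+759 mod 1009 = 866
Option D: s[0]='g'->'b', delta=(2-7)*5^4 mod 1009 = 911, hash=107+911 mod 1009 = 9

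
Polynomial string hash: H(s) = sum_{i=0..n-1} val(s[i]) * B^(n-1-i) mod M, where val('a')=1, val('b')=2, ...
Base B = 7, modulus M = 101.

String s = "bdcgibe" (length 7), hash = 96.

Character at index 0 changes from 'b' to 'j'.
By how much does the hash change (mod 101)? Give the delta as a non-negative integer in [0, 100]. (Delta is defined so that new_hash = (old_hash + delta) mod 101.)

Answer: 74

Derivation:
Delta formula: (val(new) - val(old)) * B^(n-1-k) mod M
  val('j') - val('b') = 10 - 2 = 8
  B^(n-1-k) = 7^6 mod 101 = 85
  Delta = 8 * 85 mod 101 = 74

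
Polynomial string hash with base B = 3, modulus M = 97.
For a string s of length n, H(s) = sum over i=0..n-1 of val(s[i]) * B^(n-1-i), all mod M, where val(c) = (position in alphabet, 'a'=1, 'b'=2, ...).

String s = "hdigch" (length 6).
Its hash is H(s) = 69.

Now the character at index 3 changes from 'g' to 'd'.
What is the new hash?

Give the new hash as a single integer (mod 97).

val('g') = 7, val('d') = 4
Position k = 3, exponent = n-1-k = 2
B^2 mod M = 3^2 mod 97 = 9
Delta = (4 - 7) * 9 mod 97 = 70
New hash = (69 + 70) mod 97 = 42

Answer: 42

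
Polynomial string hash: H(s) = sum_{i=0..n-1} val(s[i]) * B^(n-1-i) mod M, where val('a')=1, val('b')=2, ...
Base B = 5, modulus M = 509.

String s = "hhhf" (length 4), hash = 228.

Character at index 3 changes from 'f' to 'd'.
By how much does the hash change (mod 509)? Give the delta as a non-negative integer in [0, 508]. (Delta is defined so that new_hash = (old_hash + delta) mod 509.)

Delta formula: (val(new) - val(old)) * B^(n-1-k) mod M
  val('d') - val('f') = 4 - 6 = -2
  B^(n-1-k) = 5^0 mod 509 = 1
  Delta = -2 * 1 mod 509 = 507

Answer: 507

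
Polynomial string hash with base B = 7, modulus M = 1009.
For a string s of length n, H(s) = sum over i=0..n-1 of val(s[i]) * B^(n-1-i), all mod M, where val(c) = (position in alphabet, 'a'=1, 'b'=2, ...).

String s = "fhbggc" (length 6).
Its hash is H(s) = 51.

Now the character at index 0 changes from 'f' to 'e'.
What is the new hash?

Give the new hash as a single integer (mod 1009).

Answer: 397

Derivation:
val('f') = 6, val('e') = 5
Position k = 0, exponent = n-1-k = 5
B^5 mod M = 7^5 mod 1009 = 663
Delta = (5 - 6) * 663 mod 1009 = 346
New hash = (51 + 346) mod 1009 = 397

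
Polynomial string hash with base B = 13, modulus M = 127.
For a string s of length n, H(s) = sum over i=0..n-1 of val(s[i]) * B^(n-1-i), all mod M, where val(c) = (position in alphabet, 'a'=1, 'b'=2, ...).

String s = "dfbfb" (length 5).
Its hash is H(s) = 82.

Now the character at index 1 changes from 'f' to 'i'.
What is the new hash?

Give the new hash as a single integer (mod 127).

val('f') = 6, val('i') = 9
Position k = 1, exponent = n-1-k = 3
B^3 mod M = 13^3 mod 127 = 38
Delta = (9 - 6) * 38 mod 127 = 114
New hash = (82 + 114) mod 127 = 69

Answer: 69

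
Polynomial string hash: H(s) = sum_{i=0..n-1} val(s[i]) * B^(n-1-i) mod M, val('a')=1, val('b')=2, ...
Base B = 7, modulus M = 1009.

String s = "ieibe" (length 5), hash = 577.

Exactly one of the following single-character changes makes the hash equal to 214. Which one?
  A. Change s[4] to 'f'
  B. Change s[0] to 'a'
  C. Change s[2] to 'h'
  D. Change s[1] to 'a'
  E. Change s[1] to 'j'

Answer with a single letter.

Answer: D

Derivation:
Option A: s[4]='e'->'f', delta=(6-5)*7^0 mod 1009 = 1, hash=577+1 mod 1009 = 578
Option B: s[0]='i'->'a', delta=(1-9)*7^4 mod 1009 = 972, hash=577+972 mod 1009 = 540
Option C: s[2]='i'->'h', delta=(8-9)*7^2 mod 1009 = 960, hash=577+960 mod 1009 = 528
Option D: s[1]='e'->'a', delta=(1-5)*7^3 mod 1009 = 646, hash=577+646 mod 1009 = 214 <-- target
Option E: s[1]='e'->'j', delta=(10-5)*7^3 mod 1009 = 706, hash=577+706 mod 1009 = 274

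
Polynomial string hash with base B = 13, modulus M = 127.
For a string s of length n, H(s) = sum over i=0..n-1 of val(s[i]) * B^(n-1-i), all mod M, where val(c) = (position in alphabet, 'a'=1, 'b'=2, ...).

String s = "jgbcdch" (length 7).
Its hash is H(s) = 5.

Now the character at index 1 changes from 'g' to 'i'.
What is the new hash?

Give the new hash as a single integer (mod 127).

val('g') = 7, val('i') = 9
Position k = 1, exponent = n-1-k = 5
B^5 mod M = 13^5 mod 127 = 72
Delta = (9 - 7) * 72 mod 127 = 17
New hash = (5 + 17) mod 127 = 22

Answer: 22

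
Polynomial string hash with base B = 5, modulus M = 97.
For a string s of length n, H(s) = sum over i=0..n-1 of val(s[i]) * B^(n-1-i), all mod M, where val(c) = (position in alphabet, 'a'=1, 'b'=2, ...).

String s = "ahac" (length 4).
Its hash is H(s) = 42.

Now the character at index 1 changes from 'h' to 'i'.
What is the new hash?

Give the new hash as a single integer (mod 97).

Answer: 67

Derivation:
val('h') = 8, val('i') = 9
Position k = 1, exponent = n-1-k = 2
B^2 mod M = 5^2 mod 97 = 25
Delta = (9 - 8) * 25 mod 97 = 25
New hash = (42 + 25) mod 97 = 67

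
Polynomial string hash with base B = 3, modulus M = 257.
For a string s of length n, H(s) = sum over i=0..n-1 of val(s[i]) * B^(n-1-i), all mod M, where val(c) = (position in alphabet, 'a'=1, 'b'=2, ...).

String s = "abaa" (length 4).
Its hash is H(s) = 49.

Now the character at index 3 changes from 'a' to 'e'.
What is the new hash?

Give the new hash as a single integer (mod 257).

val('a') = 1, val('e') = 5
Position k = 3, exponent = n-1-k = 0
B^0 mod M = 3^0 mod 257 = 1
Delta = (5 - 1) * 1 mod 257 = 4
New hash = (49 + 4) mod 257 = 53

Answer: 53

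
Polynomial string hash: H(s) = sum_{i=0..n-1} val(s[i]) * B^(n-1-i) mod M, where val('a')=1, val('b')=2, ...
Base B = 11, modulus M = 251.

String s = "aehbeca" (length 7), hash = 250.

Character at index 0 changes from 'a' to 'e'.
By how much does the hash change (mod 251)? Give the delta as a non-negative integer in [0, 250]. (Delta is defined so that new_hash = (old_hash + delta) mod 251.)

Answer: 12

Derivation:
Delta formula: (val(new) - val(old)) * B^(n-1-k) mod M
  val('e') - val('a') = 5 - 1 = 4
  B^(n-1-k) = 11^6 mod 251 = 3
  Delta = 4 * 3 mod 251 = 12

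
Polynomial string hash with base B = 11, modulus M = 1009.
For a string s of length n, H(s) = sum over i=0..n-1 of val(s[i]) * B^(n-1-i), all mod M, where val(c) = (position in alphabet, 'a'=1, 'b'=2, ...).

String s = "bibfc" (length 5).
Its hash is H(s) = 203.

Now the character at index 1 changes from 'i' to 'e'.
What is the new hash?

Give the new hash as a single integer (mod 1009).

Answer: 933

Derivation:
val('i') = 9, val('e') = 5
Position k = 1, exponent = n-1-k = 3
B^3 mod M = 11^3 mod 1009 = 322
Delta = (5 - 9) * 322 mod 1009 = 730
New hash = (203 + 730) mod 1009 = 933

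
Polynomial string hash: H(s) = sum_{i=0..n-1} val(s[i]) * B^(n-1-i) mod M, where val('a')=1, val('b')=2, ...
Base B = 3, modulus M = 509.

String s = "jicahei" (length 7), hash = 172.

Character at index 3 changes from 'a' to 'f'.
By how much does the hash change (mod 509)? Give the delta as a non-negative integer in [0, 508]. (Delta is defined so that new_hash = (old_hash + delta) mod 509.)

Delta formula: (val(new) - val(old)) * B^(n-1-k) mod M
  val('f') - val('a') = 6 - 1 = 5
  B^(n-1-k) = 3^3 mod 509 = 27
  Delta = 5 * 27 mod 509 = 135

Answer: 135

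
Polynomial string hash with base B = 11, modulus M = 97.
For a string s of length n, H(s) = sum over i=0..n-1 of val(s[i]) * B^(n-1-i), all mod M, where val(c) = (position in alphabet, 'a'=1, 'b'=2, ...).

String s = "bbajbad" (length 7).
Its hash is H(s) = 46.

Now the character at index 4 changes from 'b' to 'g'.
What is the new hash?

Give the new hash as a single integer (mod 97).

Answer: 69

Derivation:
val('b') = 2, val('g') = 7
Position k = 4, exponent = n-1-k = 2
B^2 mod M = 11^2 mod 97 = 24
Delta = (7 - 2) * 24 mod 97 = 23
New hash = (46 + 23) mod 97 = 69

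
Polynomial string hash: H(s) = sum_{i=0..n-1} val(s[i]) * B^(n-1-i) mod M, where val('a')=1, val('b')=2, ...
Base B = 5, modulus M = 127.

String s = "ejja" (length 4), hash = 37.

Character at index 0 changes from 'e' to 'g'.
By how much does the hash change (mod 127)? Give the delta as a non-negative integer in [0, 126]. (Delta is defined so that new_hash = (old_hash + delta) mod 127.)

Delta formula: (val(new) - val(old)) * B^(n-1-k) mod M
  val('g') - val('e') = 7 - 5 = 2
  B^(n-1-k) = 5^3 mod 127 = 125
  Delta = 2 * 125 mod 127 = 123

Answer: 123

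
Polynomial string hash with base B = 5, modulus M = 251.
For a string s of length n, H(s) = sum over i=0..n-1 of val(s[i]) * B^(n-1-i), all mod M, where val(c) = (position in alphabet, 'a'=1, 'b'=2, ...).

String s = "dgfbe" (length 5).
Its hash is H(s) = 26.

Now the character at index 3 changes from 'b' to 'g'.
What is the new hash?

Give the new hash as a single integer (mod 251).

val('b') = 2, val('g') = 7
Position k = 3, exponent = n-1-k = 1
B^1 mod M = 5^1 mod 251 = 5
Delta = (7 - 2) * 5 mod 251 = 25
New hash = (26 + 25) mod 251 = 51

Answer: 51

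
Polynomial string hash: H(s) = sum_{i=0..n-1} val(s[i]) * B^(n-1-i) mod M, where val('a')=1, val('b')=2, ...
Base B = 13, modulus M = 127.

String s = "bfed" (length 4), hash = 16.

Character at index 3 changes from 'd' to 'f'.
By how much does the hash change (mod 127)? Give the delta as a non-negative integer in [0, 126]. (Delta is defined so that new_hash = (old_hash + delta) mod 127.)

Answer: 2

Derivation:
Delta formula: (val(new) - val(old)) * B^(n-1-k) mod M
  val('f') - val('d') = 6 - 4 = 2
  B^(n-1-k) = 13^0 mod 127 = 1
  Delta = 2 * 1 mod 127 = 2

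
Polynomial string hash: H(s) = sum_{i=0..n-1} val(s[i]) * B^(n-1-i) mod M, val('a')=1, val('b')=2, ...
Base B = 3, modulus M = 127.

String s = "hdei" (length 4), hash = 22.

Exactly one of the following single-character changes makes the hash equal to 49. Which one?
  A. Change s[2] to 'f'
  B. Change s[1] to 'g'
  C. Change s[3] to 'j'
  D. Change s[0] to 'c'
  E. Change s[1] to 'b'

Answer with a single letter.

Option A: s[2]='e'->'f', delta=(6-5)*3^1 mod 127 = 3, hash=22+3 mod 127 = 25
Option B: s[1]='d'->'g', delta=(7-4)*3^2 mod 127 = 27, hash=22+27 mod 127 = 49 <-- target
Option C: s[3]='i'->'j', delta=(10-9)*3^0 mod 127 = 1, hash=22+1 mod 127 = 23
Option D: s[0]='h'->'c', delta=(3-8)*3^3 mod 127 = 119, hash=22+119 mod 127 = 14
Option E: s[1]='d'->'b', delta=(2-4)*3^2 mod 127 = 109, hash=22+109 mod 127 = 4

Answer: B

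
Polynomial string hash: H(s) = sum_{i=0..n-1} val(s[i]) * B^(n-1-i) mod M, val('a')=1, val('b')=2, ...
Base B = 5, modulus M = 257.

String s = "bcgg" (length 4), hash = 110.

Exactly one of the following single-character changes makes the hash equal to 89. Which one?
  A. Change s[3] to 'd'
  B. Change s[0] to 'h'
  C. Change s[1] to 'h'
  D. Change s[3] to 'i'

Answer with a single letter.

Answer: B

Derivation:
Option A: s[3]='g'->'d', delta=(4-7)*5^0 mod 257 = 254, hash=110+254 mod 257 = 107
Option B: s[0]='b'->'h', delta=(8-2)*5^3 mod 257 = 236, hash=110+236 mod 257 = 89 <-- target
Option C: s[1]='c'->'h', delta=(8-3)*5^2 mod 257 = 125, hash=110+125 mod 257 = 235
Option D: s[3]='g'->'i', delta=(9-7)*5^0 mod 257 = 2, hash=110+2 mod 257 = 112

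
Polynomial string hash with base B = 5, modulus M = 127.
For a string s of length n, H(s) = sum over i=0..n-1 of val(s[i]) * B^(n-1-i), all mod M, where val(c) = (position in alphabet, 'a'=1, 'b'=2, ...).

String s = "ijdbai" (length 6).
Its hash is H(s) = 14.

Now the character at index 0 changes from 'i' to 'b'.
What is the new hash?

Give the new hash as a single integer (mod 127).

Answer: 110

Derivation:
val('i') = 9, val('b') = 2
Position k = 0, exponent = n-1-k = 5
B^5 mod M = 5^5 mod 127 = 77
Delta = (2 - 9) * 77 mod 127 = 96
New hash = (14 + 96) mod 127 = 110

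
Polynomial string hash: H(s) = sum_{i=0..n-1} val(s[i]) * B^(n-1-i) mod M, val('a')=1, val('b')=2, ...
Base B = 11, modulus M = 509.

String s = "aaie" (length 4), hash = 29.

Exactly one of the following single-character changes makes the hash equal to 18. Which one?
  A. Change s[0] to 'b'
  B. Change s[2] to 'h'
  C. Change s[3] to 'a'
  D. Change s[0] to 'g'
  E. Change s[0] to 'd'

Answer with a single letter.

Answer: B

Derivation:
Option A: s[0]='a'->'b', delta=(2-1)*11^3 mod 509 = 313, hash=29+313 mod 509 = 342
Option B: s[2]='i'->'h', delta=(8-9)*11^1 mod 509 = 498, hash=29+498 mod 509 = 18 <-- target
Option C: s[3]='e'->'a', delta=(1-5)*11^0 mod 509 = 505, hash=29+505 mod 509 = 25
Option D: s[0]='a'->'g', delta=(7-1)*11^3 mod 509 = 351, hash=29+351 mod 509 = 380
Option E: s[0]='a'->'d', delta=(4-1)*11^3 mod 509 = 430, hash=29+430 mod 509 = 459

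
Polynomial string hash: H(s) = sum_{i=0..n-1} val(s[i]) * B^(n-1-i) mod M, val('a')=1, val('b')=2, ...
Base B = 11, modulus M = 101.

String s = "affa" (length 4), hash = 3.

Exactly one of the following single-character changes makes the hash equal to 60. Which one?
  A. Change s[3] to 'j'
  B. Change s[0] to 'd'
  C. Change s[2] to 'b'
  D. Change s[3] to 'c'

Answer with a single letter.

Answer: C

Derivation:
Option A: s[3]='a'->'j', delta=(10-1)*11^0 mod 101 = 9, hash=3+9 mod 101 = 12
Option B: s[0]='a'->'d', delta=(4-1)*11^3 mod 101 = 54, hash=3+54 mod 101 = 57
Option C: s[2]='f'->'b', delta=(2-6)*11^1 mod 101 = 57, hash=3+57 mod 101 = 60 <-- target
Option D: s[3]='a'->'c', delta=(3-1)*11^0 mod 101 = 2, hash=3+2 mod 101 = 5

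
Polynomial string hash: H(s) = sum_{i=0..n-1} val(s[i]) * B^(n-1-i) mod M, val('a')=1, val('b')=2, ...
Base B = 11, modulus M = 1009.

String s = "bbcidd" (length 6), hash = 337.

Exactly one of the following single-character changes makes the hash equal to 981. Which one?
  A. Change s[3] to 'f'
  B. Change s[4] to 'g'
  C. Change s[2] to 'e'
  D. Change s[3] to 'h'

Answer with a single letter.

Option A: s[3]='i'->'f', delta=(6-9)*11^2 mod 1009 = 646, hash=337+646 mod 1009 = 983
Option B: s[4]='d'->'g', delta=(7-4)*11^1 mod 1009 = 33, hash=337+33 mod 1009 = 370
Option C: s[2]='c'->'e', delta=(5-3)*11^3 mod 1009 = 644, hash=337+644 mod 1009 = 981 <-- target
Option D: s[3]='i'->'h', delta=(8-9)*11^2 mod 1009 = 888, hash=337+888 mod 1009 = 216

Answer: C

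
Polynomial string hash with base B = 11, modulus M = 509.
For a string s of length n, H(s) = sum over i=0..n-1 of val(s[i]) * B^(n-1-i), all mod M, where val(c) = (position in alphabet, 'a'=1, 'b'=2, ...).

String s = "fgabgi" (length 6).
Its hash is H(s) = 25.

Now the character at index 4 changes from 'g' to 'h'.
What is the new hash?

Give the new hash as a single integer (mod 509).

val('g') = 7, val('h') = 8
Position k = 4, exponent = n-1-k = 1
B^1 mod M = 11^1 mod 509 = 11
Delta = (8 - 7) * 11 mod 509 = 11
New hash = (25 + 11) mod 509 = 36

Answer: 36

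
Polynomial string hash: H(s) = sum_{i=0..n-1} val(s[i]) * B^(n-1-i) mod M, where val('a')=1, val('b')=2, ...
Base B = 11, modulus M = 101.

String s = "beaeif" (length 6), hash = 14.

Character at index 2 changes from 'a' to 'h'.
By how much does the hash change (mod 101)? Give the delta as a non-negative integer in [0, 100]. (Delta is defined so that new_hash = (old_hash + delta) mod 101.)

Answer: 25

Derivation:
Delta formula: (val(new) - val(old)) * B^(n-1-k) mod M
  val('h') - val('a') = 8 - 1 = 7
  B^(n-1-k) = 11^3 mod 101 = 18
  Delta = 7 * 18 mod 101 = 25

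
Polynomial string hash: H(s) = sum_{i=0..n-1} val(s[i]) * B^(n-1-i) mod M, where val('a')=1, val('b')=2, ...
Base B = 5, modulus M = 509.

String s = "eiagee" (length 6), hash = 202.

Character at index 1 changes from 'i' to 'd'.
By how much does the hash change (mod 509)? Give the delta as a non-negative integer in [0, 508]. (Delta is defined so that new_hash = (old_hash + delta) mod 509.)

Delta formula: (val(new) - val(old)) * B^(n-1-k) mod M
  val('d') - val('i') = 4 - 9 = -5
  B^(n-1-k) = 5^4 mod 509 = 116
  Delta = -5 * 116 mod 509 = 438

Answer: 438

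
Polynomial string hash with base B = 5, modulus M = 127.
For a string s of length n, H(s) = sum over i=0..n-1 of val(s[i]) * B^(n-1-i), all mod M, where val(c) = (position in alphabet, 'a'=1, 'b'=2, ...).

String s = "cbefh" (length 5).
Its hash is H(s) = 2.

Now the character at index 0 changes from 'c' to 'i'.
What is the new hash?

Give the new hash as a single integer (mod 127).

val('c') = 3, val('i') = 9
Position k = 0, exponent = n-1-k = 4
B^4 mod M = 5^4 mod 127 = 117
Delta = (9 - 3) * 117 mod 127 = 67
New hash = (2 + 67) mod 127 = 69

Answer: 69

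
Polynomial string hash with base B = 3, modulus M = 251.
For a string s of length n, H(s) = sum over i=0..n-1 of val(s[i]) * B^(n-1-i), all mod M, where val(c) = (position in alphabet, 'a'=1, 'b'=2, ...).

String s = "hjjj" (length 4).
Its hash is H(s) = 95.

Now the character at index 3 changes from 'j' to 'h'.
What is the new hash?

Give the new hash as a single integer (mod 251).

val('j') = 10, val('h') = 8
Position k = 3, exponent = n-1-k = 0
B^0 mod M = 3^0 mod 251 = 1
Delta = (8 - 10) * 1 mod 251 = 249
New hash = (95 + 249) mod 251 = 93

Answer: 93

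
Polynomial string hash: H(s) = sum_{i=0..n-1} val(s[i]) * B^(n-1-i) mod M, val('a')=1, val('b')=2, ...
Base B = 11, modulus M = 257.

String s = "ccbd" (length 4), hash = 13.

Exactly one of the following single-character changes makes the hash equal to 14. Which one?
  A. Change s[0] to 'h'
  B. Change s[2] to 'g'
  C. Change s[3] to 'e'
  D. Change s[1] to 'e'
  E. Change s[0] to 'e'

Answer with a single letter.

Answer: C

Derivation:
Option A: s[0]='c'->'h', delta=(8-3)*11^3 mod 257 = 230, hash=13+230 mod 257 = 243
Option B: s[2]='b'->'g', delta=(7-2)*11^1 mod 257 = 55, hash=13+55 mod 257 = 68
Option C: s[3]='d'->'e', delta=(5-4)*11^0 mod 257 = 1, hash=13+1 mod 257 = 14 <-- target
Option D: s[1]='c'->'e', delta=(5-3)*11^2 mod 257 = 242, hash=13+242 mod 257 = 255
Option E: s[0]='c'->'e', delta=(5-3)*11^3 mod 257 = 92, hash=13+92 mod 257 = 105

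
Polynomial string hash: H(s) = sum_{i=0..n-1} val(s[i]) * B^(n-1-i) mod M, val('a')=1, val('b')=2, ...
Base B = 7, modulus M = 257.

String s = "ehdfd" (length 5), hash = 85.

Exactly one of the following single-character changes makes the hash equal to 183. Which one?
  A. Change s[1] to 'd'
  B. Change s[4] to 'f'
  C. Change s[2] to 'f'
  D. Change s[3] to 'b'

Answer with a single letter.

Option A: s[1]='h'->'d', delta=(4-8)*7^3 mod 257 = 170, hash=85+170 mod 257 = 255
Option B: s[4]='d'->'f', delta=(6-4)*7^0 mod 257 = 2, hash=85+2 mod 257 = 87
Option C: s[2]='d'->'f', delta=(6-4)*7^2 mod 257 = 98, hash=85+98 mod 257 = 183 <-- target
Option D: s[3]='f'->'b', delta=(2-6)*7^1 mod 257 = 229, hash=85+229 mod 257 = 57

Answer: C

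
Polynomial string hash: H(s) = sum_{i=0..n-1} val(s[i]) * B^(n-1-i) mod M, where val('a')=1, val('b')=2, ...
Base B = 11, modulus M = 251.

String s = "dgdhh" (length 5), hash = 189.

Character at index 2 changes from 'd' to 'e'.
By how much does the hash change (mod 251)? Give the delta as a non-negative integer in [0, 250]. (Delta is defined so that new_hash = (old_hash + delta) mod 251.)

Delta formula: (val(new) - val(old)) * B^(n-1-k) mod M
  val('e') - val('d') = 5 - 4 = 1
  B^(n-1-k) = 11^2 mod 251 = 121
  Delta = 1 * 121 mod 251 = 121

Answer: 121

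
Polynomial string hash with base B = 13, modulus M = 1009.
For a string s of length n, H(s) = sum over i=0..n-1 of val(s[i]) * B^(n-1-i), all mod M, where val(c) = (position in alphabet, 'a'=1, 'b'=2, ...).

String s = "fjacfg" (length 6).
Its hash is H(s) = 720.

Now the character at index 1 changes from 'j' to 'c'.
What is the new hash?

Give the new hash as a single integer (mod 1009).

Answer: 575

Derivation:
val('j') = 10, val('c') = 3
Position k = 1, exponent = n-1-k = 4
B^4 mod M = 13^4 mod 1009 = 309
Delta = (3 - 10) * 309 mod 1009 = 864
New hash = (720 + 864) mod 1009 = 575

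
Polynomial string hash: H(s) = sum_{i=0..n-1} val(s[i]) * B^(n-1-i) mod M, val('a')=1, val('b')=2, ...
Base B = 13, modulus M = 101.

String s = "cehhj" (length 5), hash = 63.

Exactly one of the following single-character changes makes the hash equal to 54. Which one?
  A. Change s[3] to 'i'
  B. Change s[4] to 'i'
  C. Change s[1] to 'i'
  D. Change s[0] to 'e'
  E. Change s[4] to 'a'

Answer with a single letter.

Answer: E

Derivation:
Option A: s[3]='h'->'i', delta=(9-8)*13^1 mod 101 = 13, hash=63+13 mod 101 = 76
Option B: s[4]='j'->'i', delta=(9-10)*13^0 mod 101 = 100, hash=63+100 mod 101 = 62
Option C: s[1]='e'->'i', delta=(9-5)*13^3 mod 101 = 1, hash=63+1 mod 101 = 64
Option D: s[0]='c'->'e', delta=(5-3)*13^4 mod 101 = 57, hash=63+57 mod 101 = 19
Option E: s[4]='j'->'a', delta=(1-10)*13^0 mod 101 = 92, hash=63+92 mod 101 = 54 <-- target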